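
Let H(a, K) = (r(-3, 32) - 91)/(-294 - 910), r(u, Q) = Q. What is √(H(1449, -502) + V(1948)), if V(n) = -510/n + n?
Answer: 99*√17081343349/293174 ≈ 44.134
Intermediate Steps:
V(n) = n - 510/n
H(a, K) = 59/1204 (H(a, K) = (32 - 91)/(-294 - 910) = -59/(-1204) = -59*(-1/1204) = 59/1204)
√(H(1449, -502) + V(1948)) = √(59/1204 + (1948 - 510/1948)) = √(59/1204 + (1948 - 510*1/1948)) = √(59/1204 + (1948 - 255/974)) = √(59/1204 + 1897097/974) = √(1142081127/586348) = 99*√17081343349/293174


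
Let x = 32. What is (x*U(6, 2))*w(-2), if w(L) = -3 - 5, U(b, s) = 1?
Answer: -256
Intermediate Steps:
w(L) = -8
(x*U(6, 2))*w(-2) = (32*1)*(-8) = 32*(-8) = -256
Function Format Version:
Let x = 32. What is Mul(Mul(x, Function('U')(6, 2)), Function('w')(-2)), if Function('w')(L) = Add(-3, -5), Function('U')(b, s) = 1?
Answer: -256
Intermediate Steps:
Function('w')(L) = -8
Mul(Mul(x, Function('U')(6, 2)), Function('w')(-2)) = Mul(Mul(32, 1), -8) = Mul(32, -8) = -256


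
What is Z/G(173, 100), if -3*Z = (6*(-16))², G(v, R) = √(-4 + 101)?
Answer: -3072*√97/97 ≈ -311.91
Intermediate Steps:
G(v, R) = √97
Z = -3072 (Z = -(6*(-16))²/3 = -⅓*(-96)² = -⅓*9216 = -3072)
Z/G(173, 100) = -3072*√97/97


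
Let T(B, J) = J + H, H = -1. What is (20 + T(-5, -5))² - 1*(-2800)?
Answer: 2996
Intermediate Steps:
T(B, J) = -1 + J (T(B, J) = J - 1 = -1 + J)
(20 + T(-5, -5))² - 1*(-2800) = (20 + (-1 - 5))² - 1*(-2800) = (20 - 6)² + 2800 = 14² + 2800 = 196 + 2800 = 2996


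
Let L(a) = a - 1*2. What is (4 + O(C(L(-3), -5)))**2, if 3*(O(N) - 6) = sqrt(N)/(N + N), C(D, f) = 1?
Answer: 3721/36 ≈ 103.36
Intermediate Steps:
L(a) = -2 + a (L(a) = a - 2 = -2 + a)
O(N) = 6 + 1/(6*sqrt(N)) (O(N) = 6 + (sqrt(N)/(N + N))/3 = 6 + (sqrt(N)/((2*N)))/3 = 6 + ((1/(2*N))*sqrt(N))/3 = 6 + (1/(2*sqrt(N)))/3 = 6 + 1/(6*sqrt(N)))
(4 + O(C(L(-3), -5)))**2 = (4 + (6 + 1/(6*sqrt(1))))**2 = (4 + (6 + (1/6)*1))**2 = (4 + (6 + 1/6))**2 = (4 + 37/6)**2 = (61/6)**2 = 3721/36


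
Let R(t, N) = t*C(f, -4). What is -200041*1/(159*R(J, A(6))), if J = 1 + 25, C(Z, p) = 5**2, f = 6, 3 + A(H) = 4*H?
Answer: -200041/103350 ≈ -1.9356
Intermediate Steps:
A(H) = -3 + 4*H
C(Z, p) = 25
J = 26
R(t, N) = 25*t (R(t, N) = t*25 = 25*t)
-200041*1/(159*R(J, A(6))) = -200041/((25*26)*159) = -200041/(650*159) = -200041/103350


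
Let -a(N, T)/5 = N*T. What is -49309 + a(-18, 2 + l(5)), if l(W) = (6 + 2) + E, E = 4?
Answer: -48049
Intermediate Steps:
l(W) = 12 (l(W) = (6 + 2) + 4 = 8 + 4 = 12)
a(N, T) = -5*N*T
-49309 + a(-18, 2 + l(5)) = -49309 - 5*(-18)*(2 + 12) = -49309 - 5*(-18)*14 = -49309 + 1260 = -48049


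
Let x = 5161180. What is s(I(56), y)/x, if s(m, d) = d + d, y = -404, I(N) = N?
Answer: -202/1290295 ≈ -0.00015655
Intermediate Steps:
s(m, d) = 2*d
s(I(56), y)/x = (2*(-404))/5161180 = -808*1/5161180 = -202/1290295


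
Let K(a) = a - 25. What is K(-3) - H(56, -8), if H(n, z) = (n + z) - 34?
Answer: -42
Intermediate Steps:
H(n, z) = -34 + n + z
K(a) = -25 + a
K(-3) - H(56, -8) = (-25 - 3) - (-34 + 56 - 8) = -28 - 1*14 = -28 - 14 = -42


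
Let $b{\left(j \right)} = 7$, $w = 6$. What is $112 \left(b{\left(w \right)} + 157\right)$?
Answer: $18368$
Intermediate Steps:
$112 \left(b{\left(w \right)} + 157\right) = 112 \left(7 + 157\right) = 112 \cdot 164 = 18368$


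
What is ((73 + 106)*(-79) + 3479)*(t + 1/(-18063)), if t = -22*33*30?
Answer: 1398186749114/6021 ≈ 2.3222e+8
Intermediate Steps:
t = -21780 (t = -726*30 = -21780)
((73 + 106)*(-79) + 3479)*(t + 1/(-18063)) = ((73 + 106)*(-79) + 3479)*(-21780 + 1/(-18063)) = (179*(-79) + 3479)*(-21780 - 1/18063) = (-14141 + 3479)*(-393412141/18063) = -10662*(-393412141/18063) = 1398186749114/6021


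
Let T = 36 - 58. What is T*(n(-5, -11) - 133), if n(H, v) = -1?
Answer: 2948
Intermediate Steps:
T = -22
T*(n(-5, -11) - 133) = -22*(-1 - 133) = -22*(-134) = 2948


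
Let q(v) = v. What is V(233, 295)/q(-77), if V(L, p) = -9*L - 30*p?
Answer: 10947/77 ≈ 142.17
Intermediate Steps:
V(L, p) = -30*p - 9*L
V(233, 295)/q(-77) = (-30*295 - 9*233)/(-77) = (-8850 - 2097)*(-1/77) = -10947*(-1/77) = 10947/77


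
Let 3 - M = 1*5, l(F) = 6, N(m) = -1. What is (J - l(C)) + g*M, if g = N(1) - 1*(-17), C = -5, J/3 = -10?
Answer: -68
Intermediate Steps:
J = -30 (J = 3*(-10) = -30)
M = -2 (M = 3 - 5 = -2)
g = 16 (g = -1 - 1*(-17) = -1 + 17 = 16)
(J - l(C)) + g*M = (-30 - 1*6) + 16*(-2) = (-30 - 6) - 32 = -36 - 32 = -68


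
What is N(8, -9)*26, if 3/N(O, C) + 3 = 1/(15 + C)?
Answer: -468/17 ≈ -27.529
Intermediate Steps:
N(O, C) = 3/(-3 + 1/(15 + C))
N(8, -9)*26 = (3*(-15 - 1*(-9))/(44 + 3*(-9)))*26 = (3*(-15 + 9)/(44 - 27))*26 = (3*(-6)/17)*26 = (3*(1/17)*(-6))*26 = -18/17*26 = -468/17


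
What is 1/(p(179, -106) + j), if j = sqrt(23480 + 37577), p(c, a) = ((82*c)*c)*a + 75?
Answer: -278500297/77562415429027152 - sqrt(61057)/77562415429027152 ≈ -3.5907e-9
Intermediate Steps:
p(c, a) = 75 + 82*a*c**2 (p(c, a) = (82*c**2)*a + 75 = 82*a*c**2 + 75 = 75 + 82*a*c**2)
j = sqrt(61057) ≈ 247.10
1/(p(179, -106) + j) = 1/((75 + 82*(-106)*179**2) + sqrt(61057)) = 1/((75 + 82*(-106)*32041) + sqrt(61057)) = 1/((75 - 278500372) + sqrt(61057)) = 1/(-278500297 + sqrt(61057))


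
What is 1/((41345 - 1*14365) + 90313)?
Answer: 1/117293 ≈ 8.5257e-6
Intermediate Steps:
1/((41345 - 1*14365) + 90313) = 1/((41345 - 14365) + 90313) = 1/(26980 + 90313) = 1/117293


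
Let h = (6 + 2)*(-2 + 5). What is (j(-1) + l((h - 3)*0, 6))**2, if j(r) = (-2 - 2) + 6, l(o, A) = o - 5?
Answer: 9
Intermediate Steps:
h = 24 (h = 8*3 = 24)
l(o, A) = -5 + o
j(r) = 2 (j(r) = -4 + 6 = 2)
(j(-1) + l((h - 3)*0, 6))**2 = (2 + (-5 + (24 - 3)*0))**2 = (2 + (-5 + 21*0))**2 = (2 + (-5 + 0))**2 = (2 - 5)**2 = (-3)**2 = 9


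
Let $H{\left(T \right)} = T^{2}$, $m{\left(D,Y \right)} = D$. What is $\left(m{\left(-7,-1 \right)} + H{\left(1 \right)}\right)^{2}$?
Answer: $36$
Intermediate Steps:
$\left(m{\left(-7,-1 \right)} + H{\left(1 \right)}\right)^{2} = \left(-7 + 1^{2}\right)^{2} = \left(-7 + 1\right)^{2} = \left(-6\right)^{2} = 36$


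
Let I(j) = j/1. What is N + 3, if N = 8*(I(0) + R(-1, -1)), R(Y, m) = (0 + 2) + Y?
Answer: 11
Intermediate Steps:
I(j) = j (I(j) = j*1 = j)
R(Y, m) = 2 + Y
N = 8 (N = 8*(0 + (2 - 1)) = 8*(0 + 1) = 8*1 = 8)
N + 3 = 8 + 3 = 11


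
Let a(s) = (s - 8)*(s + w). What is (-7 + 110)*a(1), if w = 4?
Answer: -3605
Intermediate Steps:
a(s) = (-8 + s)*(4 + s) (a(s) = (s - 8)*(s + 4) = (-8 + s)*(4 + s))
(-7 + 110)*a(1) = (-7 + 110)*(-32 + 1**2 - 4*1) = 103*(-32 + 1 - 4) = 103*(-35) = -3605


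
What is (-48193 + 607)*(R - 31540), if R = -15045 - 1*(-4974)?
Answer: 1980101046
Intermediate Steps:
R = -10071 (R = -15045 + 4974 = -10071)
(-48193 + 607)*(R - 31540) = (-48193 + 607)*(-10071 - 31540) = -47586*(-41611) = 1980101046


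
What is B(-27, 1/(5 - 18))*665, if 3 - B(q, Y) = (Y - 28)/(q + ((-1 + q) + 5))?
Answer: 42161/26 ≈ 1621.6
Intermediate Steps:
B(q, Y) = 3 - (-28 + Y)/(4 + 2*q) (B(q, Y) = 3 - (Y - 28)/(q + ((-1 + q) + 5)) = 3 - (-28 + Y)/(q + (4 + q)) = 3 - (-28 + Y)/(4 + 2*q))
B(-27, 1/(5 - 18))*665 = ((40 - 1/(5 - 18) + 6*(-27))/(2*(2 - 27)))*665 = ((1/2)*(40 - 1/(-13) - 162)/(-25))*665 = ((1/2)*(-1/25)*(40 - 1*(-1/13) - 162))*665 = ((1/2)*(-1/25)*(40 + 1/13 - 162))*665 = ((1/2)*(-1/25)*(-1585/13))*665 = (317/130)*665 = 42161/26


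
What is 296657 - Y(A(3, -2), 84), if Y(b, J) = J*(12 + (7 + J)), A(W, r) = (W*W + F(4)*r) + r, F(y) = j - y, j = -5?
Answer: 288005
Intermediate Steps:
F(y) = -5 - y
A(W, r) = W**2 - 8*r (A(W, r) = (W*W + (-5 - 1*4)*r) + r = (W**2 + (-5 - 4)*r) + r = (W**2 - 9*r) + r = W**2 - 8*r)
Y(b, J) = J*(19 + J)
296657 - Y(A(3, -2), 84) = 296657 - 84*(19 + 84) = 296657 - 84*103 = 296657 - 1*8652 = 296657 - 8652 = 288005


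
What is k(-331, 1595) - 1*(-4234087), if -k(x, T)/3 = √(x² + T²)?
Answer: 4234087 - 3*√2653586 ≈ 4.2292e+6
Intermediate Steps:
k(x, T) = -3*√(T² + x²) (k(x, T) = -3*√(x² + T²) = -3*√(T² + x²))
k(-331, 1595) - 1*(-4234087) = -3*√(1595² + (-331)²) - 1*(-4234087) = -3*√(2544025 + 109561) + 4234087 = -3*√2653586 + 4234087 = 4234087 - 3*√2653586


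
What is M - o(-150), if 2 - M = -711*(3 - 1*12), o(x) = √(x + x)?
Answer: -6397 - 10*I*√3 ≈ -6397.0 - 17.32*I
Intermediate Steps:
o(x) = √2*√x (o(x) = √(2*x) = √2*√x)
M = -6397 (M = 2 - (-711)*(3 - 1*12) = 2 - (-711)*(3 - 12) = 2 - (-711)*(-9) = 2 - 1*6399 = 2 - 6399 = -6397)
M - o(-150) = -6397 - √2*√(-150) = -6397 - √2*5*I*√6 = -6397 - 10*I*√3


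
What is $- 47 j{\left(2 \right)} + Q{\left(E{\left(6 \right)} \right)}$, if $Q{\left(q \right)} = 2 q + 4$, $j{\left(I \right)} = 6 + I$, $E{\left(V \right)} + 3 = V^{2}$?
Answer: $-306$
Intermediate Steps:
$E{\left(V \right)} = -3 + V^{2}$
$Q{\left(q \right)} = 4 + 2 q$
$- 47 j{\left(2 \right)} + Q{\left(E{\left(6 \right)} \right)} = - 47 \left(6 + 2\right) + \left(4 + 2 \left(-3 + 6^{2}\right)\right) = \left(-47\right) 8 + \left(4 + 2 \left(-3 + 36\right)\right) = -376 + \left(4 + 2 \cdot 33\right) = -376 + \left(4 + 66\right) = -376 + 70 = -306$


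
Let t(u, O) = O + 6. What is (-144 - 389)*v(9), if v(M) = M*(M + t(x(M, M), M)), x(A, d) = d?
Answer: -115128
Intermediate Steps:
t(u, O) = 6 + O
v(M) = M*(6 + 2*M) (v(M) = M*(M + (6 + M)) = M*(6 + 2*M))
(-144 - 389)*v(9) = (-144 - 389)*(2*9*(3 + 9)) = -1066*9*12 = -533*216 = -115128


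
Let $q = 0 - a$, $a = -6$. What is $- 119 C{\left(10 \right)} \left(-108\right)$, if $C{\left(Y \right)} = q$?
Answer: $77112$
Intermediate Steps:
$q = 6$ ($q = 0 - -6 = 0 + 6 = 6$)
$C{\left(Y \right)} = 6$
$- 119 C{\left(10 \right)} \left(-108\right) = \left(-119\right) 6 \left(-108\right) = \left(-714\right) \left(-108\right) = 77112$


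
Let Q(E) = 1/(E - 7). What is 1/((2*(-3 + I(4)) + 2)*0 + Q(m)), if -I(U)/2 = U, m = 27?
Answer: 20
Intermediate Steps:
I(U) = -2*U
Q(E) = 1/(-7 + E)
1/((2*(-3 + I(4)) + 2)*0 + Q(m)) = 1/((2*(-3 - 2*4) + 2)*0 + 1/(-7 + 27)) = 1/((2*(-3 - 8) + 2)*0 + 1/20) = 1/((2*(-11) + 2)*0 + 1/20) = 1/((-22 + 2)*0 + 1/20) = 1/(-20*0 + 1/20) = 1/(0 + 1/20) = 1/(1/20) = 20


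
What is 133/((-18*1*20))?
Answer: -133/360 ≈ -0.36944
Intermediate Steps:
133/((-18*1*20)) = 133/((-18*20)) = 133/(-360) = 133*(-1/360) = -133/360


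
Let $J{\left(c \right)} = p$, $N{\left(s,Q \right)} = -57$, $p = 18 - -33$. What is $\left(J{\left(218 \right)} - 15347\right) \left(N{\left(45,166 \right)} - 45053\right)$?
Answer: $690002560$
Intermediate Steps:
$p = 51$ ($p = 18 + 33 = 51$)
$J{\left(c \right)} = 51$
$\left(J{\left(218 \right)} - 15347\right) \left(N{\left(45,166 \right)} - 45053\right) = \left(51 - 15347\right) \left(-57 - 45053\right) = \left(-15296\right) \left(-45110\right) = 690002560$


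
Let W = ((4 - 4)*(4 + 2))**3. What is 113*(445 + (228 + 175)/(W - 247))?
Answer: 951912/19 ≈ 50101.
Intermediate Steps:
W = 0 (W = (0*6)**3 = 0**3 = 0)
113*(445 + (228 + 175)/(W - 247)) = 113*(445 + (228 + 175)/(0 - 247)) = 113*(445 + 403/(-247)) = 113*(445 + 403*(-1/247)) = 113*(445 - 31/19) = 113*(8424/19) = 951912/19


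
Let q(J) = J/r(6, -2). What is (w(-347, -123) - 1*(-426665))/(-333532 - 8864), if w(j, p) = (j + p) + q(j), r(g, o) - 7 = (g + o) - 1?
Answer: -4261603/3423960 ≈ -1.2446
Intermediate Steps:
r(g, o) = 6 + g + o (r(g, o) = 7 + ((g + o) - 1) = 7 + (-1 + g + o) = 6 + g + o)
q(J) = J/10 (q(J) = J/(6 + 6 - 2) = J/10)
w(j, p) = p + 11*j/10 (w(j, p) = (j + p) + j/10 = p + 11*j/10)
(w(-347, -123) - 1*(-426665))/(-333532 - 8864) = ((-123 + (11/10)*(-347)) - 1*(-426665))/(-333532 - 8864) = ((-123 - 3817/10) + 426665)/(-342396) = (-5047/10 + 426665)*(-1/342396) = (4261603/10)*(-1/342396) = -4261603/3423960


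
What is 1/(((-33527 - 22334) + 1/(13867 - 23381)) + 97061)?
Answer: 9514/391976799 ≈ 2.4272e-5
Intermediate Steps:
1/(((-33527 - 22334) + 1/(13867 - 23381)) + 97061) = 1/((-55861 + 1/(-9514)) + 97061) = 1/((-55861 - 1/9514) + 97061) = 1/(-531461555/9514 + 97061) = 1/(391976799/9514) = 9514/391976799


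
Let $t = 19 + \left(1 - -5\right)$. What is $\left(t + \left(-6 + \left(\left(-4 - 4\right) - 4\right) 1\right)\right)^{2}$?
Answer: $49$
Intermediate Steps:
$t = 25$ ($t = 19 + \left(1 + 5\right) = 19 + 6 = 25$)
$\left(t + \left(-6 + \left(\left(-4 - 4\right) - 4\right) 1\right)\right)^{2} = \left(25 + \left(-6 + \left(\left(-4 - 4\right) - 4\right) 1\right)\right)^{2} = \left(25 + \left(-6 + \left(-8 - 4\right) 1\right)\right)^{2} = \left(25 - 18\right)^{2} = 7^{2} = 49$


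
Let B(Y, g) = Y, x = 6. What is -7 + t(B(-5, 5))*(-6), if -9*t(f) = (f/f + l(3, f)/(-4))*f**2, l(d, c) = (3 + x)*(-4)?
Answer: 479/3 ≈ 159.67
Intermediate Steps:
l(d, c) = -36 (l(d, c) = (3 + 6)*(-4) = 9*(-4) = -36)
t(f) = -10*f**2/9 (t(f) = -(f/f - 36/(-4))*f**2/9 = -(1 - 36*(-1/4))*f**2/9 = -(1 + 9)*f**2/9 = -10*f**2/9)
-7 + t(B(-5, 5))*(-6) = -7 - 10/9*(-5)**2*(-6) = -7 - 10/9*25*(-6) = -7 - 250/9*(-6) = -7 + 500/3 = 479/3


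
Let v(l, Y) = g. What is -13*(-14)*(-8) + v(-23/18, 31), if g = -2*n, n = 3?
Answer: -1462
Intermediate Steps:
g = -6 (g = -2*3 = -6)
v(l, Y) = -6
-13*(-14)*(-8) + v(-23/18, 31) = -13*(-14)*(-8) - 6 = 182*(-8) - 6 = -1456 - 6 = -1462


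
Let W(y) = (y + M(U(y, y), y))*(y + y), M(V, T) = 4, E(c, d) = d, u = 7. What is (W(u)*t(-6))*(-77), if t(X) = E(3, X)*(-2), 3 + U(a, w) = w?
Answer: -142296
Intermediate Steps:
U(a, w) = -3 + w
W(y) = 2*y*(4 + y) (W(y) = (y + 4)*(y + y) = (4 + y)*(2*y) = 2*y*(4 + y))
t(X) = -2*X (t(X) = X*(-2) = -2*X)
(W(u)*t(-6))*(-77) = ((2*7*(4 + 7))*(-2*(-6)))*(-77) = ((2*7*11)*12)*(-77) = (154*12)*(-77) = 1848*(-77) = -142296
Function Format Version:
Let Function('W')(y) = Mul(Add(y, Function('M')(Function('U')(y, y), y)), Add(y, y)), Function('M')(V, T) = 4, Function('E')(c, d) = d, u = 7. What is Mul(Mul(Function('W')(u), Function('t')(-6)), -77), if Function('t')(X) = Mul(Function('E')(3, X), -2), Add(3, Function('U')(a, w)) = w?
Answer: -142296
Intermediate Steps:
Function('U')(a, w) = Add(-3, w)
Function('W')(y) = Mul(2, y, Add(4, y)) (Function('W')(y) = Mul(Add(y, 4), Add(y, y)) = Mul(Add(4, y), Mul(2, y)) = Mul(2, y, Add(4, y)))
Function('t')(X) = Mul(-2, X) (Function('t')(X) = Mul(X, -2) = Mul(-2, X))
Mul(Mul(Function('W')(u), Function('t')(-6)), -77) = Mul(Mul(Mul(2, 7, Add(4, 7)), Mul(-2, -6)), -77) = Mul(Mul(Mul(2, 7, 11), 12), -77) = Mul(Mul(154, 12), -77) = Mul(1848, -77) = -142296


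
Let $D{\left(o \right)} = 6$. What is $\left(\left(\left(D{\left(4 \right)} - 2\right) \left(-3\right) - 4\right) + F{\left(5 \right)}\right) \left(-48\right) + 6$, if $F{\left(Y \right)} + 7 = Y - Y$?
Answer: $1110$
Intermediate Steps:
$F{\left(Y \right)} = -7$ ($F{\left(Y \right)} = -7 + \left(Y - Y\right) = -7 + 0 = -7$)
$\left(\left(\left(D{\left(4 \right)} - 2\right) \left(-3\right) - 4\right) + F{\left(5 \right)}\right) \left(-48\right) + 6 = \left(\left(\left(6 - 2\right) \left(-3\right) - 4\right) - 7\right) \left(-48\right) + 6 = \left(\left(4 \left(-3\right) - 4\right) - 7\right) \left(-48\right) + 6 = \left(\left(-12 - 4\right) - 7\right) \left(-48\right) + 6 = \left(-16 - 7\right) \left(-48\right) + 6 = \left(-23\right) \left(-48\right) + 6 = 1104 + 6 = 1110$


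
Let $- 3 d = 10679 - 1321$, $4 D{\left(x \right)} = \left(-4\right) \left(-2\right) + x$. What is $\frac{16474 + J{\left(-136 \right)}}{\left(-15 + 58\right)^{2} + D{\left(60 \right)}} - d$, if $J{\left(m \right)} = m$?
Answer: $\frac{2918507}{933} \approx 3128.1$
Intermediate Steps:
$D{\left(x \right)} = 2 + \frac{x}{4}$ ($D{\left(x \right)} = \frac{\left(-4\right) \left(-2\right) + x}{4} = \frac{8 + x}{4} = 2 + \frac{x}{4}$)
$d = - \frac{9358}{3}$ ($d = - \frac{10679 - 1321}{3} = \left(- \frac{1}{3}\right) 9358 = - \frac{9358}{3} \approx -3119.3$)
$\frac{16474 + J{\left(-136 \right)}}{\left(-15 + 58\right)^{2} + D{\left(60 \right)}} - d = \frac{16474 - 136}{\left(-15 + 58\right)^{2} + \left(2 + \frac{1}{4} \cdot 60\right)} - - \frac{9358}{3} = \frac{16338}{43^{2} + \left(2 + 15\right)} + \frac{9358}{3} = \frac{16338}{1849 + 17} + \frac{9358}{3} = \frac{16338}{1866} + \frac{9358}{3} = 16338 \cdot \frac{1}{1866} + \frac{9358}{3} = \frac{2723}{311} + \frac{9358}{3} = \frac{2918507}{933}$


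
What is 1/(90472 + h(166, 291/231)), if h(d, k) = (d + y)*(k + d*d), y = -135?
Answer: 77/72745523 ≈ 1.0585e-6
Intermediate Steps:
h(d, k) = (-135 + d)*(k + d²) (h(d, k) = (d - 135)*(k + d*d) = (-135 + d)*(k + d²))
1/(90472 + h(166, 291/231)) = 1/(90472 + (166³ - 39285/231 - 135*166² + 166*(291/231))) = 1/(90472 + (4574296 - 39285/231 - 135*27556 + 166*(291*(1/231)))) = 1/(90472 + (4574296 - 135*97/77 - 3720060 + 166*(97/77))) = 1/(90472 + (4574296 - 13095/77 - 3720060 + 16102/77)) = 1/(90472 + 65779179/77) = 1/(72745523/77) = 77/72745523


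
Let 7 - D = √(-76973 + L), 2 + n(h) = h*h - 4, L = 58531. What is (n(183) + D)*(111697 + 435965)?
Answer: 18341200380 - 547662*I*√18442 ≈ 1.8341e+10 - 7.4373e+7*I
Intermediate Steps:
n(h) = -6 + h² (n(h) = -2 + (h*h - 4) = -2 + (h² - 4) = -2 + (-4 + h²) = -6 + h²)
D = 7 - I*√18442 (D = 7 - √(-76973 + 58531) = 7 - √(-18442) = 7 - I*√18442 ≈ 7.0 - 135.8*I)
(n(183) + D)*(111697 + 435965) = ((-6 + 183²) + (7 - I*√18442))*(111697 + 435965) = ((-6 + 33489) + (7 - I*√18442))*547662 = (33483 + (7 - I*√18442))*547662 = (33490 - I*√18442)*547662 = 18341200380 - 547662*I*√18442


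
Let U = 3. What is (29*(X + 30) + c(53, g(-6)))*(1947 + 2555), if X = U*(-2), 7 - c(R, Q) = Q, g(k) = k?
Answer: 3191918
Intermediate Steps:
c(R, Q) = 7 - Q
X = -6 (X = 3*(-2) = -6)
(29*(X + 30) + c(53, g(-6)))*(1947 + 2555) = (29*(-6 + 30) + (7 - 1*(-6)))*(1947 + 2555) = (29*24 + (7 + 6))*4502 = (696 + 13)*4502 = 709*4502 = 3191918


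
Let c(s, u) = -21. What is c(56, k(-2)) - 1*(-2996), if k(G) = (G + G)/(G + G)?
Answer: 2975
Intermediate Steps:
k(G) = 1 (k(G) = (2*G)/((2*G)) = (2*G)*(1/(2*G)) = 1)
c(56, k(-2)) - 1*(-2996) = -21 - 1*(-2996) = -21 + 2996 = 2975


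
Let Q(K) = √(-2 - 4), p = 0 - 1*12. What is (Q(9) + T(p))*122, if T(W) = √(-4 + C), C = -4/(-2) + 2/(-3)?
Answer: 610*I*√6/3 ≈ 498.06*I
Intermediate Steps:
p = -12 (p = 0 - 12 = -12)
C = 4/3 (C = -4*(-½) + 2*(-⅓) = 2 - ⅔ = 4/3 ≈ 1.3333)
Q(K) = I*√6 (Q(K) = √(-6) = I*√6)
T(W) = 2*I*√6/3 (T(W) = √(-4 + 4/3) = √(-8/3) = 2*I*√6/3)
(Q(9) + T(p))*122 = (I*√6 + 2*I*√6/3)*122 = (5*I*√6/3)*122 = 610*I*√6/3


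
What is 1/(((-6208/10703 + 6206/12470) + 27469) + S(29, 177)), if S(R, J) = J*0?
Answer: 2301145/63209962506 ≈ 3.6405e-5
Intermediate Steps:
S(R, J) = 0
1/(((-6208/10703 + 6206/12470) + 27469) + S(29, 177)) = 1/(((-6208/10703 + 6206/12470) + 27469) + 0) = 1/(((-6208*1/10703 + 6206*(1/12470)) + 27469) + 0) = 1/(((-6208/10703 + 107/215) + 27469) + 0) = 1/((-189499/2301145 + 27469) + 0) = 1/(63209962506/2301145 + 0) = 1/(63209962506/2301145) = 2301145/63209962506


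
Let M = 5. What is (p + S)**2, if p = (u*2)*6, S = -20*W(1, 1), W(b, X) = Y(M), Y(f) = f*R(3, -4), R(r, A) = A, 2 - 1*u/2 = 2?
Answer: 160000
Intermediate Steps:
u = 0 (u = 4 - 2*2 = 4 - 4 = 0)
Y(f) = -4*f (Y(f) = f*(-4) = -4*f)
W(b, X) = -20 (W(b, X) = -4*5 = -20)
S = 400 (S = -20*(-20) = 400)
p = 0 (p = (0*2)*6 = 0*6 = 0)
(p + S)**2 = (0 + 400)**2 = 400**2 = 160000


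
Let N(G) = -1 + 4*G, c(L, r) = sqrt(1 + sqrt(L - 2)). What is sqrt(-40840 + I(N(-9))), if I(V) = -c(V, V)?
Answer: sqrt(-40840 - sqrt(1 + I*sqrt(39))) ≈ 0.004 - 202.09*I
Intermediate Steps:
c(L, r) = sqrt(1 + sqrt(-2 + L))
I(V) = -sqrt(1 + sqrt(-2 + V))
sqrt(-40840 + I(N(-9))) = sqrt(-40840 - sqrt(1 + sqrt(-2 + (-1 + 4*(-9))))) = sqrt(-40840 - sqrt(1 + sqrt(-2 + (-1 - 36)))) = sqrt(-40840 - sqrt(1 + sqrt(-2 - 37))) = sqrt(-40840 - sqrt(1 + sqrt(-39))) = sqrt(-40840 - sqrt(1 + I*sqrt(39)))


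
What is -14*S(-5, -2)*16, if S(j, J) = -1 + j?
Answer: 1344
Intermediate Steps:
-14*S(-5, -2)*16 = -14*(-1 - 5)*16 = -14*(-6)*16 = 84*16 = 1344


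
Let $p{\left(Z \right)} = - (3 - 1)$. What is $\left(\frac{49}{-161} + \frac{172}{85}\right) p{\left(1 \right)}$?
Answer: $- \frac{6722}{1955} \approx -3.4384$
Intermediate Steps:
$p{\left(Z \right)} = -2$ ($p{\left(Z \right)} = \left(-1\right) 2 = -2$)
$\left(\frac{49}{-161} + \frac{172}{85}\right) p{\left(1 \right)} = \left(\frac{49}{-161} + \frac{172}{85}\right) \left(-2\right) = \left(49 \left(- \frac{1}{161}\right) + 172 \cdot \frac{1}{85}\right) \left(-2\right) = \left(- \frac{7}{23} + \frac{172}{85}\right) \left(-2\right) = \frac{3361}{1955} \left(-2\right) = - \frac{6722}{1955}$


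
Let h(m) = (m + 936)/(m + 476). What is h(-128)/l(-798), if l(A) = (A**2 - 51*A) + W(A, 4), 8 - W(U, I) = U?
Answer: 101/29506398 ≈ 3.4230e-6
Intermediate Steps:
h(m) = (936 + m)/(476 + m)
W(U, I) = 8 - U
l(A) = 8 + A**2 - 52*A (l(A) = (A**2 - 51*A) + (8 - A) = 8 + A**2 - 52*A)
h(-128)/l(-798) = ((936 - 128)/(476 - 128))/(8 + (-798)**2 - 52*(-798)) = (808/348)/(8 + 636804 + 41496) = ((1/348)*808)/678308 = (202/87)*(1/678308) = 101/29506398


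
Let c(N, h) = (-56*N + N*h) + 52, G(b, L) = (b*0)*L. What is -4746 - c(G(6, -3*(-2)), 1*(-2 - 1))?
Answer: -4798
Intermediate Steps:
G(b, L) = 0 (G(b, L) = 0*L = 0)
c(N, h) = 52 - 56*N + N*h
-4746 - c(G(6, -3*(-2)), 1*(-2 - 1)) = -4746 - (52 - 56*0 + 0*(1*(-2 - 1))) = -4746 - (52 + 0 + 0*(1*(-3))) = -4746 - (52 + 0 + 0*(-3)) = -4746 - (52 + 0 + 0) = -4746 - 1*52 = -4746 - 52 = -4798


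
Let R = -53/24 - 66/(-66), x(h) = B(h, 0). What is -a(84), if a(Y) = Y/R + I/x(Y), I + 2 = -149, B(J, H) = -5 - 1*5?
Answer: 15781/290 ≈ 54.417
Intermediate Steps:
B(J, H) = -10 (B(J, H) = -5 - 5 = -10)
I = -151 (I = -2 - 149 = -151)
x(h) = -10
R = -29/24 (R = -53*1/24 - 66*(-1/66) = -53/24 + 1 = -29/24 ≈ -1.2083)
a(Y) = 151/10 - 24*Y/29 (a(Y) = Y/(-29/24) - 151/(-10) = Y*(-24/29) - 151*(-⅒) = -24*Y/29 + 151/10 = 151/10 - 24*Y/29)
-a(84) = -(151/10 - 24/29*84) = -(151/10 - 2016/29) = -1*(-15781/290) = 15781/290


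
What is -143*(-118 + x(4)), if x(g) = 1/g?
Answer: 67353/4 ≈ 16838.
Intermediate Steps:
-143*(-118 + x(4)) = -143*(-118 + 1/4) = -143*(-118 + ¼) = -143*(-471/4) = 67353/4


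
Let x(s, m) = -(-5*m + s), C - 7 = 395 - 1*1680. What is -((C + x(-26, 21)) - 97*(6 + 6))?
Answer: 2311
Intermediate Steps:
C = -1278 (C = 7 + (395 - 1*1680) = 7 + (395 - 1680) = 7 - 1285 = -1278)
x(s, m) = -s + 5*m (x(s, m) = -(s - 5*m) = -s + 5*m)
-((C + x(-26, 21)) - 97*(6 + 6)) = -((-1278 + (-1*(-26) + 5*21)) - 97*(6 + 6)) = -((-1278 + (26 + 105)) - 97*12) = -((-1278 + 131) - 1164) = -(-1147 - 1164) = -1*(-2311) = 2311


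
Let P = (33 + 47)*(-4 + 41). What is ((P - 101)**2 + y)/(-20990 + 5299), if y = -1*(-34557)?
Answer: -8208438/15691 ≈ -523.13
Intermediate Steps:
P = 2960 (P = 80*37 = 2960)
y = 34557
((P - 101)**2 + y)/(-20990 + 5299) = ((2960 - 101)**2 + 34557)/(-20990 + 5299) = (2859**2 + 34557)/(-15691) = (8173881 + 34557)*(-1/15691) = 8208438*(-1/15691) = -8208438/15691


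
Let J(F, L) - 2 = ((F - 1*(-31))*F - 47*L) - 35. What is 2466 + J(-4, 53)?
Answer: -166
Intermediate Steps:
J(F, L) = -33 - 47*L + F*(31 + F) (J(F, L) = 2 + (((F - 1*(-31))*F - 47*L) - 35) = 2 + (((F + 31)*F - 47*L) - 35) = 2 + (((31 + F)*F - 47*L) - 35) = 2 + ((F*(31 + F) - 47*L) - 35) = 2 + ((-47*L + F*(31 + F)) - 35) = 2 + (-35 - 47*L + F*(31 + F)) = -33 - 47*L + F*(31 + F))
2466 + J(-4, 53) = 2466 + (-33 + (-4)² - 47*53 + 31*(-4)) = 2466 + (-33 + 16 - 2491 - 124) = 2466 - 2632 = -166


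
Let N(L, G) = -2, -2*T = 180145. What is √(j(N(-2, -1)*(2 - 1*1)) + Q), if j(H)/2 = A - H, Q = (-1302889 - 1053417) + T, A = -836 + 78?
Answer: 11*I*√80922/2 ≈ 1564.6*I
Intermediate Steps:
T = -180145/2 (T = -½*180145 = -180145/2 ≈ -90073.)
A = -758
Q = -4892757/2 (Q = (-1302889 - 1053417) - 180145/2 = -2356306 - 180145/2 = -4892757/2 ≈ -2.4464e+6)
j(H) = -1516 - 2*H (j(H) = 2*(-758 - H) = -1516 - 2*H)
√(j(N(-2, -1)*(2 - 1*1)) + Q) = √((-1516 - (-4)*(2 - 1*1)) - 4892757/2) = √((-1516 - (-4)*(2 - 1)) - 4892757/2) = √((-1516 - (-4)) - 4892757/2) = √((-1516 - 2*(-2)) - 4892757/2) = √((-1516 + 4) - 4892757/2) = √(-1512 - 4892757/2) = √(-4895781/2) = 11*I*√80922/2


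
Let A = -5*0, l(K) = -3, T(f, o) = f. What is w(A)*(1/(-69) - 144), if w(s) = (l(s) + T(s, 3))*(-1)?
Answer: -9937/23 ≈ -432.04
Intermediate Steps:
A = 0
w(s) = 3 - s (w(s) = (-3 + s)*(-1) = 3 - s)
w(A)*(1/(-69) - 144) = (3 - 1*0)*(1/(-69) - 144) = (3 + 0)*(-1/69 - 144) = 3*(-9937/69) = -9937/23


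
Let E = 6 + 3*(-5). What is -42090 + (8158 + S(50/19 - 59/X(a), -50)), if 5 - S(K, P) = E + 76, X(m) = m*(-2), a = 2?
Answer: -33994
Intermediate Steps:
E = -9 (E = 6 - 15 = -9)
X(m) = -2*m
S(K, P) = -62 (S(K, P) = 5 - (-9 + 76) = 5 - 1*67 = 5 - 67 = -62)
-42090 + (8158 + S(50/19 - 59/X(a), -50)) = -42090 + (8158 - 62) = -42090 + 8096 = -33994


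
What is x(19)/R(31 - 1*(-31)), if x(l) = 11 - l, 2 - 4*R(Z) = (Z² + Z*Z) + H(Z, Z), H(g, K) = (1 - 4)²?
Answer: 32/7695 ≈ 0.0041585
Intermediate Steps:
H(g, K) = 9 (H(g, K) = (-3)² = 9)
R(Z) = -7/4 - Z²/2 (R(Z) = ½ - ((Z² + Z*Z) + 9)/4 = ½ - ((Z² + Z²) + 9)/4 = ½ - (2*Z² + 9)/4 = ½ - (9 + 2*Z²)/4 = ½ + (-9/4 - Z²/2) = -7/4 - Z²/2)
x(19)/R(31 - 1*(-31)) = (11 - 1*19)/(-7/4 - (31 - 1*(-31))²/2) = (11 - 19)/(-7/4 - (31 + 31)²/2) = -8/(-7/4 - ½*62²) = -8/(-7/4 - ½*3844) = -8/(-7/4 - 1922) = -8/(-7695/4) = -8*(-4/7695) = 32/7695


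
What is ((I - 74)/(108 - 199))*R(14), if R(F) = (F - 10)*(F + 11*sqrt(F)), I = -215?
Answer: 2312/13 + 12716*sqrt(14)/91 ≈ 700.69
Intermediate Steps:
R(F) = (-10 + F)*(F + 11*sqrt(F))
((I - 74)/(108 - 199))*R(14) = ((-215 - 74)/(108 - 199))*(14**2 - 110*sqrt(14) - 10*14 + 11*14**(3/2)) = (-289/(-91))*(196 - 110*sqrt(14) - 140 + 11*(14*sqrt(14))) = (-289*(-1/91))*(196 - 110*sqrt(14) - 140 + 154*sqrt(14)) = 289*(56 + 44*sqrt(14))/91 = 2312/13 + 12716*sqrt(14)/91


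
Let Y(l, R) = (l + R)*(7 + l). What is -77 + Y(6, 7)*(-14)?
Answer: -2443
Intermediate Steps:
Y(l, R) = (7 + l)*(R + l) (Y(l, R) = (R + l)*(7 + l) = (7 + l)*(R + l))
-77 + Y(6, 7)*(-14) = -77 + (6² + 7*7 + 7*6 + 7*6)*(-14) = -77 + (36 + 49 + 42 + 42)*(-14) = -77 + 169*(-14) = -77 - 2366 = -2443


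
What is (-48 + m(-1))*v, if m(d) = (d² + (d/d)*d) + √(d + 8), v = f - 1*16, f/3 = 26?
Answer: -2976 + 62*√7 ≈ -2812.0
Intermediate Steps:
f = 78 (f = 3*26 = 78)
v = 62 (v = 78 - 1*16 = 78 - 16 = 62)
m(d) = d + d² + √(8 + d) (m(d) = (d² + 1*d) + √(8 + d) = (d² + d) + √(8 + d) = (d + d²) + √(8 + d) = d + d² + √(8 + d))
(-48 + m(-1))*v = (-48 + (-1 + (-1)² + √(8 - 1)))*62 = (-48 + (-1 + 1 + √7))*62 = (-48 + √7)*62 = -2976 + 62*√7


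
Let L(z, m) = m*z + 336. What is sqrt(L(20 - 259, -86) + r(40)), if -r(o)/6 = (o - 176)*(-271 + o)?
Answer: I*sqrt(167606) ≈ 409.4*I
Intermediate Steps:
L(z, m) = 336 + m*z
r(o) = -6*(-271 + o)*(-176 + o) (r(o) = -6*(o - 176)*(-271 + o) = -6*(-176 + o)*(-271 + o) = -6*(-271 + o)*(-176 + o))
sqrt(L(20 - 259, -86) + r(40)) = sqrt((336 - 86*(20 - 259)) + (-286176 - 6*40**2 + 2682*40)) = sqrt((336 - 86*(-239)) + (-286176 - 6*1600 + 107280)) = sqrt((336 + 20554) + (-286176 - 9600 + 107280)) = sqrt(20890 - 188496) = sqrt(-167606) = I*sqrt(167606)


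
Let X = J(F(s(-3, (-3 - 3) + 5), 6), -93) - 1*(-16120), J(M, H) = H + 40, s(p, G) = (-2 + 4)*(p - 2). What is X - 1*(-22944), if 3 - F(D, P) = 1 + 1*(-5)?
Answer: 39011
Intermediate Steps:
s(p, G) = -4 + 2*p (s(p, G) = 2*(-2 + p) = -4 + 2*p)
F(D, P) = 7 (F(D, P) = 3 - (1 + 1*(-5)) = 3 - (1 - 5) = 3 - 1*(-4) = 3 + 4 = 7)
J(M, H) = 40 + H
X = 16067 (X = (40 - 93) - 1*(-16120) = -53 + 16120 = 16067)
X - 1*(-22944) = 16067 - 1*(-22944) = 16067 + 22944 = 39011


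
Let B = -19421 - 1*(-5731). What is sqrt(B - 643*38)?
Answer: 6*I*sqrt(1059) ≈ 195.25*I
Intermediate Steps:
B = -13690 (B = -19421 + 5731 = -13690)
sqrt(B - 643*38) = sqrt(-13690 - 643*38) = sqrt(-13690 - 24434) = sqrt(-38124) = 6*I*sqrt(1059)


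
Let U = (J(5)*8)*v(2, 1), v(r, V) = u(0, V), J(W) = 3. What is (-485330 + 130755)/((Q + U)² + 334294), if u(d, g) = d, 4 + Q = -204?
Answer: -354575/377558 ≈ -0.93913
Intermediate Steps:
Q = -208 (Q = -4 - 204 = -208)
v(r, V) = 0
U = 0 (U = (3*8)*0 = 24*0 = 0)
(-485330 + 130755)/((Q + U)² + 334294) = (-485330 + 130755)/((-208 + 0)² + 334294) = -354575/((-208)² + 334294) = -354575/(43264 + 334294) = -354575/377558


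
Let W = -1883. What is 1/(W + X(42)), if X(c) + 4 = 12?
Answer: -1/1875 ≈ -0.00053333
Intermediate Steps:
X(c) = 8 (X(c) = -4 + 12 = 8)
1/(W + X(42)) = 1/(-1883 + 8) = 1/(-1875) = -1/1875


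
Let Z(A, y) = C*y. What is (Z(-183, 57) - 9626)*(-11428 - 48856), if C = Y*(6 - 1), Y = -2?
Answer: 614655664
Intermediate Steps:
C = -10 (C = -2*(6 - 1) = -2*5 = -10)
Z(A, y) = -10*y
(Z(-183, 57) - 9626)*(-11428 - 48856) = (-10*57 - 9626)*(-11428 - 48856) = (-570 - 9626)*(-60284) = -10196*(-60284) = 614655664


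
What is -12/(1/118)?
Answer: -1416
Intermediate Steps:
-12/(1/118) = -12/1/118 = -12*118 = -1416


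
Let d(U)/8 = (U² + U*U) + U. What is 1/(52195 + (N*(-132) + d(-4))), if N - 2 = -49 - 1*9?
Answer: 1/59811 ≈ 1.6719e-5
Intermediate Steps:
d(U) = 8*U + 16*U² (d(U) = 8*((U² + U*U) + U) = 8*((U² + U²) + U) = 8*(2*U² + U) = 8*(U + 2*U²) = 8*U + 16*U²)
N = -56 (N = 2 + (-49 - 1*9) = 2 + (-49 - 9) = 2 - 58 = -56)
1/(52195 + (N*(-132) + d(-4))) = 1/(52195 + (-56*(-132) + 8*(-4)*(1 + 2*(-4)))) = 1/(52195 + (7392 + 8*(-4)*(1 - 8))) = 1/(52195 + (7392 + 8*(-4)*(-7))) = 1/(52195 + (7392 + 224)) = 1/(52195 + 7616) = 1/59811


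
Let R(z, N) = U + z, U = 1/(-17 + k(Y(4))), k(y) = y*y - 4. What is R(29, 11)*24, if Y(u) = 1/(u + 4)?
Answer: 933192/1343 ≈ 694.86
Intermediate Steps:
Y(u) = 1/(4 + u)
k(y) = -4 + y² (k(y) = y² - 4 = -4 + y²)
U = -64/1343 (U = 1/(-17 + (-4 + (1/(4 + 4))²)) = 1/(-17 + (-4 + (1/8)²)) = 1/(-17 + (-4 + (⅛)²)) = 1/(-17 + (-4 + 1/64)) = 1/(-17 - 255/64) = 1/(-1343/64) = -64/1343 ≈ -0.047655)
R(z, N) = -64/1343 + z
R(29, 11)*24 = (-64/1343 + 29)*24 = (38883/1343)*24 = 933192/1343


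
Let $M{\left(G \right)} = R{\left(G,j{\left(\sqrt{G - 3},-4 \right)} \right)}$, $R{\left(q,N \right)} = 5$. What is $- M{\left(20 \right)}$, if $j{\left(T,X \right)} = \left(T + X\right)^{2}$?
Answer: $-5$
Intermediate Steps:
$M{\left(G \right)} = 5$
$- M{\left(20 \right)} = \left(-1\right) 5 = -5$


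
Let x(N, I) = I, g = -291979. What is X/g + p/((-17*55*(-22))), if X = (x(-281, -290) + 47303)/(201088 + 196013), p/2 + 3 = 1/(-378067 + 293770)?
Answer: -575732580806303/1971055424701947705 ≈ -0.00029209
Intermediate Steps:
p = -505784/84297 (p = -6 + 2/(-378067 + 293770) = -6 + 2/(-84297) = -6 + 2*(-1/84297) = -6 - 2/84297 = -505784/84297 ≈ -6.0000)
X = 15671/132367 (X = (-290 + 47303)/(201088 + 196013) = 47013/397101 = 47013*(1/397101) = 15671/132367 ≈ 0.11839)
X/g + p/((-17*55*(-22))) = (15671/132367)/(-291979) - 505784/(84297*(-17*55*(-22))) = (15671/132367)*(-1/291979) - 505784/(84297*((-935*(-22)))) = -15671/38648384293 - 505784/84297/20570 = -15671/38648384293 - 505784/84297*1/20570 = -15671/38648384293 - 14876/50999685 = -575732580806303/1971055424701947705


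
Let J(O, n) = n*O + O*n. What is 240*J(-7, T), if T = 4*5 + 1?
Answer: -70560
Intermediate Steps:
T = 21 (T = 20 + 1 = 21)
J(O, n) = 2*O*n (J(O, n) = O*n + O*n = 2*O*n)
240*J(-7, T) = 240*(2*(-7)*21) = 240*(-294) = -70560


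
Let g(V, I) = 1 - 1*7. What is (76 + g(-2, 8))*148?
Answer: 10360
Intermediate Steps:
g(V, I) = -6 (g(V, I) = 1 - 7 = -6)
(76 + g(-2, 8))*148 = (76 - 6)*148 = 70*148 = 10360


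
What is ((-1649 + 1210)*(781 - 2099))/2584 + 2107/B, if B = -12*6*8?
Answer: 40978783/186048 ≈ 220.26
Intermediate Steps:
B = -576 (B = -72*8 = -576)
((-1649 + 1210)*(781 - 2099))/2584 + 2107/B = ((-1649 + 1210)*(781 - 2099))/2584 + 2107/(-576) = -439*(-1318)*(1/2584) + 2107*(-1/576) = 578602*(1/2584) - 2107/576 = 289301/1292 - 2107/576 = 40978783/186048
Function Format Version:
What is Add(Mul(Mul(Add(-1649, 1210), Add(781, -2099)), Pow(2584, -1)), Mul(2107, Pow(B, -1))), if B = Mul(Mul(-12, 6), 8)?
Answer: Rational(40978783, 186048) ≈ 220.26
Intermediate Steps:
B = -576 (B = Mul(-72, 8) = -576)
Add(Mul(Mul(Add(-1649, 1210), Add(781, -2099)), Pow(2584, -1)), Mul(2107, Pow(B, -1))) = Add(Mul(Mul(Add(-1649, 1210), Add(781, -2099)), Pow(2584, -1)), Mul(2107, Pow(-576, -1))) = Add(Mul(Mul(-439, -1318), Rational(1, 2584)), Mul(2107, Rational(-1, 576))) = Add(Mul(578602, Rational(1, 2584)), Rational(-2107, 576)) = Add(Rational(289301, 1292), Rational(-2107, 576)) = Rational(40978783, 186048)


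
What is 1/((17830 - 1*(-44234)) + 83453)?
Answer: 1/145517 ≈ 6.8720e-6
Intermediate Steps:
1/((17830 - 1*(-44234)) + 83453) = 1/((17830 + 44234) + 83453) = 1/(62064 + 83453) = 1/145517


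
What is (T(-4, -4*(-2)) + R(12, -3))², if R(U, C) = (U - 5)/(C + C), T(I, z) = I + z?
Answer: 289/36 ≈ 8.0278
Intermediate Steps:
R(U, C) = (-5 + U)/(2*C) (R(U, C) = (-5 + U)/((2*C)) = (-5 + U)*(1/(2*C)) = (-5 + U)/(2*C))
(T(-4, -4*(-2)) + R(12, -3))² = ((-4 - 4*(-2)) + (½)*(-5 + 12)/(-3))² = ((-4 + 8) + (½)*(-⅓)*7)² = (4 - 7/6)² = (17/6)² = 289/36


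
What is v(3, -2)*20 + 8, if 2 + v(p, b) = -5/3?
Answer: -196/3 ≈ -65.333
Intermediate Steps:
v(p, b) = -11/3 (v(p, b) = -2 - 5/3 = -11/3)
v(3, -2)*20 + 8 = -11/3*20 + 8 = -220/3 + 8 = -196/3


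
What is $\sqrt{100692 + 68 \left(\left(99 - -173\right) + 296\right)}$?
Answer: $2 \sqrt{34829} \approx 373.25$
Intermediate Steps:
$\sqrt{100692 + 68 \left(\left(99 - -173\right) + 296\right)} = \sqrt{100692 + 68 \left(\left(99 + 173\right) + 296\right)} = \sqrt{100692 + 68 \left(272 + 296\right)} = \sqrt{100692 + 68 \cdot 568} = \sqrt{100692 + 38624} = \sqrt{139316} = 2 \sqrt{34829}$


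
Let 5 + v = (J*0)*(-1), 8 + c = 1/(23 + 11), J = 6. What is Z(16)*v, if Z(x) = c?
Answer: 1355/34 ≈ 39.853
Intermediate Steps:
c = -271/34 (c = -8 + 1/(23 + 11) = -8 + 1/34 = -271/34 ≈ -7.9706)
v = -5 (v = -5 + (6*0)*(-1) = -5 + 0*(-1) = -5 + 0 = -5)
Z(x) = -271/34
Z(16)*v = -271/34*(-5) = 1355/34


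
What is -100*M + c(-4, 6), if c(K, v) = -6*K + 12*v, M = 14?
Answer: -1304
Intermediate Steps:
-100*M + c(-4, 6) = -100*14 + (-6*(-4) + 12*6) = -1400 + (24 + 72) = -1400 + 96 = -1304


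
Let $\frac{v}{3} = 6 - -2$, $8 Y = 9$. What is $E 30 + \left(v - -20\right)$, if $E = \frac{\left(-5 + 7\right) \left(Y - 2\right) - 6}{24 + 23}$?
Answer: $\frac{3671}{94} \approx 39.053$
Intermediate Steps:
$Y = \frac{9}{8}$ ($Y = \frac{1}{8} \cdot 9 = \frac{9}{8} \approx 1.125$)
$v = 24$ ($v = 3 \left(6 - -2\right) = 3 \left(6 + 2\right) = 3 \cdot 8 = 24$)
$E = - \frac{31}{188}$ ($E = \frac{\left(-5 + 7\right) \left(\frac{9}{8} - 2\right) - 6}{24 + 23} = \frac{2 \left(- \frac{7}{8}\right) - 6}{47} = \left(- \frac{7}{4} - 6\right) \frac{1}{47} = \left(- \frac{31}{4}\right) \frac{1}{47} = - \frac{31}{188} \approx -0.16489$)
$E 30 + \left(v - -20\right) = \left(- \frac{31}{188}\right) 30 + \left(24 - -20\right) = - \frac{465}{94} + \left(24 + 20\right) = - \frac{465}{94} + 44 = \frac{3671}{94}$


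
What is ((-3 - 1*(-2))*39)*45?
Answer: -1755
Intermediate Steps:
((-3 - 1*(-2))*39)*45 = ((-3 + 2)*39)*45 = -1*39*45 = -39*45 = -1755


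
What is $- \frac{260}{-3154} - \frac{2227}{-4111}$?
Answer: $\frac{4046409}{6483047} \approx 0.62415$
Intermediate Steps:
$- \frac{260}{-3154} - \frac{2227}{-4111} = \left(-260\right) \left(- \frac{1}{3154}\right) - - \frac{2227}{4111} = \frac{130}{1577} + \frac{2227}{4111} = \frac{4046409}{6483047}$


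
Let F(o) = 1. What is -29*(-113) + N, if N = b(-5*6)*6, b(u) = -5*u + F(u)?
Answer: 4183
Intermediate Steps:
b(u) = 1 - 5*u (b(u) = -5*u + 1 = 1 - 5*u)
N = 906 (N = (1 - (-25)*6)*6 = (1 - 5*(-30))*6 = (1 + 150)*6 = 151*6 = 906)
-29*(-113) + N = -29*(-113) + 906 = 3277 + 906 = 4183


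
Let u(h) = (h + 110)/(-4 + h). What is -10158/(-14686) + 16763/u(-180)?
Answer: 1617788999/36715 ≈ 44063.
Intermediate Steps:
u(h) = (110 + h)/(-4 + h)
-10158/(-14686) + 16763/u(-180) = -10158/(-14686) + 16763/(((110 - 180)/(-4 - 180))) = -10158*(-1/14686) + 16763/((-70/(-184))) = 5079/7343 + 16763/((-1/184*(-70))) = 5079/7343 + 16763/(35/92) = 5079/7343 + 16763*(92/35) = 5079/7343 + 1542196/35 = 1617788999/36715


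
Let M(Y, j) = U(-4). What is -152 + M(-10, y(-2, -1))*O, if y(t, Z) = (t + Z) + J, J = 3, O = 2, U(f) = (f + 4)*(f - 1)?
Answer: -152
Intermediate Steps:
U(f) = (-1 + f)*(4 + f) (U(f) = (4 + f)*(-1 + f) = (-1 + f)*(4 + f))
y(t, Z) = 3 + Z + t (y(t, Z) = (t + Z) + 3 = (Z + t) + 3 = 3 + Z + t)
M(Y, j) = 0 (M(Y, j) = -4 + (-4)**2 + 3*(-4) = -4 + 16 - 12 = 0)
-152 + M(-10, y(-2, -1))*O = -152 + 0*2 = -152 + 0 = -152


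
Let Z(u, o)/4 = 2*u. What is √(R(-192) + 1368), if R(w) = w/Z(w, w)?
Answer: √21890/4 ≈ 36.988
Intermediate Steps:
Z(u, o) = 8*u (Z(u, o) = 4*(2*u) = 8*u)
R(w) = ⅛ (R(w) = w/((8*w)) = w*(1/(8*w)) = ⅛)
√(R(-192) + 1368) = √(⅛ + 1368) = √(10945/8) = √21890/4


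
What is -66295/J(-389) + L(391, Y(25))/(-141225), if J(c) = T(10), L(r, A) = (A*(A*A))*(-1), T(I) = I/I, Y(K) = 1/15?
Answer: -31598475890624/476634375 ≈ -66295.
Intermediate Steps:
Y(K) = 1/15
T(I) = 1
L(r, A) = -A³ (L(r, A) = (A*A²)*(-1) = A³*(-1) = -A³)
J(c) = 1
-66295/J(-389) + L(391, Y(25))/(-141225) = -66295/1 - (1/15)³/(-141225) = -66295*1 - 1*1/3375*(-1/141225) = -66295 - 1/3375*(-1/141225) = -66295 + 1/476634375 = -31598475890624/476634375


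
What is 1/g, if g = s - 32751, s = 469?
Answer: -1/32282 ≈ -3.0977e-5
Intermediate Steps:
g = -32282 (g = 469 - 32751 = -32282)
1/g = 1/(-32282) = -1/32282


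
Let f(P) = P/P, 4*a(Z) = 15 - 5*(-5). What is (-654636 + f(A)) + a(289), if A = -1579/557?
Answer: -654625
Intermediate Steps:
A = -1579/557 (A = -1579*1/557 = -1579/557 ≈ -2.8348)
a(Z) = 10 (a(Z) = (15 - 5*(-5))/4 = (15 + 25)/4 = (¼)*40 = 10)
f(P) = 1
(-654636 + f(A)) + a(289) = (-654636 + 1) + 10 = -654635 + 10 = -654625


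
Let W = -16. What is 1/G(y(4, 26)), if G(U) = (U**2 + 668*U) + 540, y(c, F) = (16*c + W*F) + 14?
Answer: -1/111000 ≈ -9.0090e-6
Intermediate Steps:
y(c, F) = 14 - 16*F + 16*c (y(c, F) = (16*c - 16*F) + 14 = (-16*F + 16*c) + 14 = 14 - 16*F + 16*c)
G(U) = 540 + U**2 + 668*U
1/G(y(4, 26)) = 1/(540 + (14 - 16*26 + 16*4)**2 + 668*(14 - 16*26 + 16*4)) = 1/(540 + (14 - 416 + 64)**2 + 668*(14 - 416 + 64)) = 1/(540 + (-338)**2 + 668*(-338)) = 1/(540 + 114244 - 225784) = 1/(-111000) = -1/111000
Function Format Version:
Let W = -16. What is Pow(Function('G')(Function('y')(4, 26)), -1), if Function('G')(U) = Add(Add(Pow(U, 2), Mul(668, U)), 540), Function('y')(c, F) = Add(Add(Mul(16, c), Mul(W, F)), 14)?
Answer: Rational(-1, 111000) ≈ -9.0090e-6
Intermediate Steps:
Function('y')(c, F) = Add(14, Mul(-16, F), Mul(16, c)) (Function('y')(c, F) = Add(Add(Mul(16, c), Mul(-16, F)), 14) = Add(Add(Mul(-16, F), Mul(16, c)), 14) = Add(14, Mul(-16, F), Mul(16, c)))
Function('G')(U) = Add(540, Pow(U, 2), Mul(668, U))
Pow(Function('G')(Function('y')(4, 26)), -1) = Pow(Add(540, Pow(Add(14, Mul(-16, 26), Mul(16, 4)), 2), Mul(668, Add(14, Mul(-16, 26), Mul(16, 4)))), -1) = Pow(Add(540, Pow(Add(14, -416, 64), 2), Mul(668, Add(14, -416, 64))), -1) = Pow(Add(540, Pow(-338, 2), Mul(668, -338)), -1) = Pow(Add(540, 114244, -225784), -1) = Pow(-111000, -1) = Rational(-1, 111000)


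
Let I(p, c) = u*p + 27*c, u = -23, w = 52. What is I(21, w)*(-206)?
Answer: -189726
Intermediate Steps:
I(p, c) = -23*p + 27*c
I(21, w)*(-206) = (-23*21 + 27*52)*(-206) = (-483 + 1404)*(-206) = 921*(-206) = -189726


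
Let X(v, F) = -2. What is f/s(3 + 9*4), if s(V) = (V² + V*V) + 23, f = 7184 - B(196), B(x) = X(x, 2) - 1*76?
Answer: 7262/3065 ≈ 2.3693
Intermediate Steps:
B(x) = -78 (B(x) = -2 - 1*76 = -2 - 76 = -78)
f = 7262 (f = 7184 - 1*(-78) = 7184 + 78 = 7262)
s(V) = 23 + 2*V² (s(V) = (V² + V²) + 23 = 2*V² + 23 = 23 + 2*V²)
f/s(3 + 9*4) = 7262/(23 + 2*(3 + 9*4)²) = 7262/(23 + 2*(3 + 36)²) = 7262/(23 + 2*39²) = 7262/(23 + 2*1521) = 7262/(23 + 3042) = 7262/3065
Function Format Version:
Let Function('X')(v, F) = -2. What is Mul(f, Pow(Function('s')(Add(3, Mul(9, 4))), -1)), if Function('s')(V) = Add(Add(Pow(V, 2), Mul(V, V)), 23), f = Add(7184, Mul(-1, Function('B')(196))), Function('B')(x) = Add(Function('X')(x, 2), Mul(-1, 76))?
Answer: Rational(7262, 3065) ≈ 2.3693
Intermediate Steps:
Function('B')(x) = -78 (Function('B')(x) = Add(-2, Mul(-1, 76)) = Add(-2, -76) = -78)
f = 7262 (f = Add(7184, Mul(-1, -78)) = Add(7184, 78) = 7262)
Function('s')(V) = Add(23, Mul(2, Pow(V, 2))) (Function('s')(V) = Add(Add(Pow(V, 2), Pow(V, 2)), 23) = Add(Mul(2, Pow(V, 2)), 23) = Add(23, Mul(2, Pow(V, 2))))
Mul(f, Pow(Function('s')(Add(3, Mul(9, 4))), -1)) = Mul(7262, Pow(Add(23, Mul(2, Pow(Add(3, Mul(9, 4)), 2))), -1)) = Mul(7262, Pow(Add(23, Mul(2, Pow(Add(3, 36), 2))), -1)) = Mul(7262, Pow(Add(23, Mul(2, Pow(39, 2))), -1)) = Mul(7262, Pow(Add(23, Mul(2, 1521)), -1)) = Mul(7262, Pow(Add(23, 3042), -1)) = Mul(7262, Pow(3065, -1)) = Mul(7262, Rational(1, 3065)) = Rational(7262, 3065)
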